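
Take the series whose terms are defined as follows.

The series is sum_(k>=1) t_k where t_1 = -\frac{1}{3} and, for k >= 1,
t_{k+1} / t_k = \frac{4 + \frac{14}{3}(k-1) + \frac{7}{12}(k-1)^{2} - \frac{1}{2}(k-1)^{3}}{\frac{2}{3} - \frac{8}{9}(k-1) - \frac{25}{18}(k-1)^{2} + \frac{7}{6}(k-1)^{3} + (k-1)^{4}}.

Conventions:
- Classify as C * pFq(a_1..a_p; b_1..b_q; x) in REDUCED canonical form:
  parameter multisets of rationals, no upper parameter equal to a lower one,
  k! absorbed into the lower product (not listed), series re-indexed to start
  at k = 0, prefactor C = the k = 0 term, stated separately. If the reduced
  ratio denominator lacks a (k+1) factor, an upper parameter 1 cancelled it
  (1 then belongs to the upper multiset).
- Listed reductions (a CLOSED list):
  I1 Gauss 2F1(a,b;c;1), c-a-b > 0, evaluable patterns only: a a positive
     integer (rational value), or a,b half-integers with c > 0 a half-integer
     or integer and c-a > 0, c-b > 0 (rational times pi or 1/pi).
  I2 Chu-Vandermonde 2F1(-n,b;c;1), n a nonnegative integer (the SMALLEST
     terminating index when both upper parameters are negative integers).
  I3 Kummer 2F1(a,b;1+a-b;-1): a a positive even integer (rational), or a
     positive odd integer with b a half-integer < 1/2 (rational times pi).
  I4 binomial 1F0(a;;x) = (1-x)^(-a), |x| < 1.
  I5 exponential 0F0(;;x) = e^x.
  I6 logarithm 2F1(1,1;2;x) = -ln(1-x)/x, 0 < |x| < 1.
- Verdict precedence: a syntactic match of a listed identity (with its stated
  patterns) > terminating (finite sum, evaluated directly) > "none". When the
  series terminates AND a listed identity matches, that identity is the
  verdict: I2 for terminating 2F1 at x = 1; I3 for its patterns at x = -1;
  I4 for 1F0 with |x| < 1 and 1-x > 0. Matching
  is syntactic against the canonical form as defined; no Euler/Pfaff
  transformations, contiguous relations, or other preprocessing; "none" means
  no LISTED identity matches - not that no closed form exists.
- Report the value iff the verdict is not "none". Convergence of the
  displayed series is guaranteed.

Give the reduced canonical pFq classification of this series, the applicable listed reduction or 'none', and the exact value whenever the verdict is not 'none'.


Classification (C = -\frac{1}{3}): 2F2 with upper {-4, \frac{4}{3}}, lower {-\frac{2}{3}, -\frac{2}{3}}, argument x = -\frac{1}{2}. Verdict: terminating (-4 upstairs). 5 nonzero terms in all; added directly. Its exact value is -\frac{149129}{2688}.

First insight: x = -\frac{1}{2} and factor the ratio over Q (C = -1/3): negated roots = parameters.
Ratio: r(k) = -\frac{1}{2} * (k-4) (k+\frac{4}{3}) / [(k-\frac{2}{3}) (k-\frac{2}{3}) (k+1)] - rational in k. x = -\frac{1}{2}; t_0 = -\frac{1}{3}; negate the roots.


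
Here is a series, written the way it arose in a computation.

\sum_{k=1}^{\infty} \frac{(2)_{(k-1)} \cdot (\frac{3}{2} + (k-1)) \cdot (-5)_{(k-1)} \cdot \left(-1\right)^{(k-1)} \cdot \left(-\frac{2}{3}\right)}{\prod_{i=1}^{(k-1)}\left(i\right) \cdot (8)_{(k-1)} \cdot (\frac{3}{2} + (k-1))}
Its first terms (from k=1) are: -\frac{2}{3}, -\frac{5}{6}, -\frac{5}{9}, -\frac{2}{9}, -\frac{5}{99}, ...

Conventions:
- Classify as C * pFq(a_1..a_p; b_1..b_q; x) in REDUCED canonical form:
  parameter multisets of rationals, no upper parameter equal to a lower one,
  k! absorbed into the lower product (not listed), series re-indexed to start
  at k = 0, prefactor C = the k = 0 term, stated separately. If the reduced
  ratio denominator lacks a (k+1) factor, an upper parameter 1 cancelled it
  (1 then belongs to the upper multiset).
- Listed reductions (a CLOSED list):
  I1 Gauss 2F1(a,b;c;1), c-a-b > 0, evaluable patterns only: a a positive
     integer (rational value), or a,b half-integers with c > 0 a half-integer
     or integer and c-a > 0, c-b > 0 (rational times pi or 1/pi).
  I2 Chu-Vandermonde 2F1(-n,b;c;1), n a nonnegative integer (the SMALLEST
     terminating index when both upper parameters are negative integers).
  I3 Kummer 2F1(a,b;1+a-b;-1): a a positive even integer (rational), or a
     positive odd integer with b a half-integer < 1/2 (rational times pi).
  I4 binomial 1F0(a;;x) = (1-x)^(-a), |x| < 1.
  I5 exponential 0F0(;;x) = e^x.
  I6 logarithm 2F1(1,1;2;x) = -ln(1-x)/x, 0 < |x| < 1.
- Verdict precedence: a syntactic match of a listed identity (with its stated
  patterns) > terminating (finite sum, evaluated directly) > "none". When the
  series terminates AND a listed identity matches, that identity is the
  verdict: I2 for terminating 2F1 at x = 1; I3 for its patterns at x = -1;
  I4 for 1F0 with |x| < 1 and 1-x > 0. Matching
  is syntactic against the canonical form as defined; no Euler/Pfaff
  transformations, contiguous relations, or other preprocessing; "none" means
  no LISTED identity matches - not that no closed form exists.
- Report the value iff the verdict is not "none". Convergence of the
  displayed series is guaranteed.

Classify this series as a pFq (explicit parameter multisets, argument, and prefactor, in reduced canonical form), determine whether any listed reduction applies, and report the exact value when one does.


Classification (C = -\frac{2}{3}): 2F1 with upper {-5, 2}, lower {8}, argument x = -1. Verdict: this is Kummer's theorem (I3) (x = -1; c = 8 equals 1+a-b for upper {-5, 2}: listed pattern). Its exact value is -\frac{7}{3}.

First insight: with t_0 = -\frac{2}{3}, k + 3/2 divides numerator and denominator alike; C = -2/3, x = -1 after cancelling.
Consecutive-term ratio: r(k) = -1 * (k-5) (k+2) / [(k+8) (k+1)] - rational in k, leading ratio -1; with t_0 = -\frac{2}{3}, classification follows.


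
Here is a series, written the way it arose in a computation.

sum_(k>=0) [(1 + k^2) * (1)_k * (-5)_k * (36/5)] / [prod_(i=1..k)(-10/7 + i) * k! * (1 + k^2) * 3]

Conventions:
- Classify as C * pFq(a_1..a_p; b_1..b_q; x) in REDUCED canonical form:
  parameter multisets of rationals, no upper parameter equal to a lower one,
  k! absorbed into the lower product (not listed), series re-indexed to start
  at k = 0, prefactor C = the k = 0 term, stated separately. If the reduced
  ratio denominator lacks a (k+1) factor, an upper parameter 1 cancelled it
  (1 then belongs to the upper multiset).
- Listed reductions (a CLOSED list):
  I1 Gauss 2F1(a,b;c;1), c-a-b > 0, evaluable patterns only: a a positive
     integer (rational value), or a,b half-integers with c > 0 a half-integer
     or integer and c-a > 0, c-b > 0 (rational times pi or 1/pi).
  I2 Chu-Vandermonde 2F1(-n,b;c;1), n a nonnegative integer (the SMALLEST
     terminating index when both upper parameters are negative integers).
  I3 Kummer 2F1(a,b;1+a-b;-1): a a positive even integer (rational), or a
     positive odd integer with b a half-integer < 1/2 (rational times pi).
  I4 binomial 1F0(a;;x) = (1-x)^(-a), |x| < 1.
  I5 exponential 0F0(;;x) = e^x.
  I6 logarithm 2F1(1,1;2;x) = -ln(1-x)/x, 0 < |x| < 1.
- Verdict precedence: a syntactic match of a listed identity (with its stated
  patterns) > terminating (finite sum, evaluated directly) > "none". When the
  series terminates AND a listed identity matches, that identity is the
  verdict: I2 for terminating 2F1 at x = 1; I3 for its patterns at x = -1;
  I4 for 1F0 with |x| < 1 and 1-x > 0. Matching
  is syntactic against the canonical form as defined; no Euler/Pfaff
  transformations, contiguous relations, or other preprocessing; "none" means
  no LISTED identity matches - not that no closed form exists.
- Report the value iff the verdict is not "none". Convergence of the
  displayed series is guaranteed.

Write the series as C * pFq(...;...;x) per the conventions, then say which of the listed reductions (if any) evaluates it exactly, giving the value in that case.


Classification (C = 12/5): 2F1 with upper {-5, 1}, lower {-3/7}, argument x = 1. Verdict: Chu-Vandermonde (I2) matches (terminating 2F1 at x = 1 with n = 5, b = 1, c = -3/7). Value: -24/25.

Key step: t_0 being 12/5, the constant factors (prefactor 12/5) combine into one prefactor.
Consecutive-term ratio: r(k) = 1 * (k-5) (k+1) / [(k-3/7) (k+1)] - rational in k. x = 1; t_0 = 12/5; negate the roots.


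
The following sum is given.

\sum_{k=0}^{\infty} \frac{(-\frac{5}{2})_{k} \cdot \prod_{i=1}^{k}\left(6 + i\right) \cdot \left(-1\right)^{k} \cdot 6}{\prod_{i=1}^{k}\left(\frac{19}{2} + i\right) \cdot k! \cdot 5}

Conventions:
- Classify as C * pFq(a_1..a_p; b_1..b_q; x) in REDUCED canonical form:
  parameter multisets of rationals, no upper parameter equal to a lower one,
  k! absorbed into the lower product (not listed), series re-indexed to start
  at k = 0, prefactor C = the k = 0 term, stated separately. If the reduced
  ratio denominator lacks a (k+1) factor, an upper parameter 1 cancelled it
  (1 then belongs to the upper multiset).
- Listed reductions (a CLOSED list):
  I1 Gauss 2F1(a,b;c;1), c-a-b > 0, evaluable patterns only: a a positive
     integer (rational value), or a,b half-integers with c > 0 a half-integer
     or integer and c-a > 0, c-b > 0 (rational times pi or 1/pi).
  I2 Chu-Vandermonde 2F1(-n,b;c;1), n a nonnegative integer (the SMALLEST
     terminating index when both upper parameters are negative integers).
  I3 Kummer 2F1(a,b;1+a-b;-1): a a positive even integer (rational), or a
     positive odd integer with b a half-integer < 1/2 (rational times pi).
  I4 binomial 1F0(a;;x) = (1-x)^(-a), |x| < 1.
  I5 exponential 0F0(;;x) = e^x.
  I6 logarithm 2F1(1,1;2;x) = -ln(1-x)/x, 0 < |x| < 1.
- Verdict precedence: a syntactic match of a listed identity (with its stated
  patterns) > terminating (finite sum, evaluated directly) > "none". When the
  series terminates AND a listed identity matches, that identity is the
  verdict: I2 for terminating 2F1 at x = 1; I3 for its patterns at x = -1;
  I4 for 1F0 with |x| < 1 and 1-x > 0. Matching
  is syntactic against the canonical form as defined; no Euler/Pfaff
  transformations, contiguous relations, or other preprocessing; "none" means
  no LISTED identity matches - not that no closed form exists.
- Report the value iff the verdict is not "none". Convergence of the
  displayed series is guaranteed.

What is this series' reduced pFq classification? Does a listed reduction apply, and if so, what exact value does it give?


Canonical form: C = \frac{6}{5} times 2F1 with upper {-\frac{5}{2}, 7}, lower {\frac{21}{2}}, x = -1. Verdict: the Kummer evaluation I3 matches (x = -1; c = \frac{21}{2} equals 1+a-b for upper {-\frac{5}{2}, 7}: listed pattern). Its exact value is \frac{2909907}{2097152} \cdot \pi.

First insight: with t_0 = \frac{6}{5}, the constant factors (C = 6/5, x = -1) combine into one prefactor.
Consecutive-term ratio: r(k) = -1 * (k-\frac{5}{2}) (k+7) / [(k+\frac{21}{2}) (k+1)] ; factor over Q: parameters, x = -1, and C = \frac{6}{5}.


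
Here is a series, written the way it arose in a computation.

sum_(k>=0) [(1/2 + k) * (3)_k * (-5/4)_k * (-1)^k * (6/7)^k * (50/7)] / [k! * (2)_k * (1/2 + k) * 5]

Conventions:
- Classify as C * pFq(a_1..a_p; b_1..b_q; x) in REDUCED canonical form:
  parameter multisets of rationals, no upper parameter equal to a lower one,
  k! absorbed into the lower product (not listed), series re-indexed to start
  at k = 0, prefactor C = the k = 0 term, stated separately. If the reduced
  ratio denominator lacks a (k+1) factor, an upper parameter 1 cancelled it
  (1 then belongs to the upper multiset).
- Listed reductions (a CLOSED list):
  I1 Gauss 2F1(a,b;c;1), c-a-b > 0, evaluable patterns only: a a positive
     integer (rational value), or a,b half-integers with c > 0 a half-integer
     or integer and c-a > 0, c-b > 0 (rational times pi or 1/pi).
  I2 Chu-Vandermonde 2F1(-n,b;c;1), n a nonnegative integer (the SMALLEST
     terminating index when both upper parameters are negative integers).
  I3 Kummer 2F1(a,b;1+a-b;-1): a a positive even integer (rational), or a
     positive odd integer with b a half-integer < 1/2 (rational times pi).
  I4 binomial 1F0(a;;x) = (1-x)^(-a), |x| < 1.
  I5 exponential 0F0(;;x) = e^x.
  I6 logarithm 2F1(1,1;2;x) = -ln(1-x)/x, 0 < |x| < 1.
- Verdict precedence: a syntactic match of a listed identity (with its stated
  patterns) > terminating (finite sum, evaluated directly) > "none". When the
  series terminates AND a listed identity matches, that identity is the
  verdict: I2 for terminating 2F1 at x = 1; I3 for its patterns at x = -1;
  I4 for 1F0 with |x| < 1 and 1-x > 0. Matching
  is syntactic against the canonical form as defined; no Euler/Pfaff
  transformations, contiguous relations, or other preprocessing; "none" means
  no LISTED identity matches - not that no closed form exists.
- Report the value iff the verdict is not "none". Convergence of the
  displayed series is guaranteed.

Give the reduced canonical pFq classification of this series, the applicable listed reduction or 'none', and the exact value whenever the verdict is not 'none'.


Prefactor 10/7, argument -6/7: 2F1 with upper {-5/4, 3} over lower {2}. Verdict: no listed reduction: x = -6/7 and upper {-5/4, 3} fail every I1-I6 pattern.

First insight: with t_0 = 10/7, the (-1)^k factor (C = 10/7, x = -6/7) folds into the argument's sign.
Step ratio: r(k) = (-6/7) * (k-5/4) (k+3) / [(k+2) (k+1)] - rational in k. x = (-6/7); t_0 = 10/7; negate the roots.


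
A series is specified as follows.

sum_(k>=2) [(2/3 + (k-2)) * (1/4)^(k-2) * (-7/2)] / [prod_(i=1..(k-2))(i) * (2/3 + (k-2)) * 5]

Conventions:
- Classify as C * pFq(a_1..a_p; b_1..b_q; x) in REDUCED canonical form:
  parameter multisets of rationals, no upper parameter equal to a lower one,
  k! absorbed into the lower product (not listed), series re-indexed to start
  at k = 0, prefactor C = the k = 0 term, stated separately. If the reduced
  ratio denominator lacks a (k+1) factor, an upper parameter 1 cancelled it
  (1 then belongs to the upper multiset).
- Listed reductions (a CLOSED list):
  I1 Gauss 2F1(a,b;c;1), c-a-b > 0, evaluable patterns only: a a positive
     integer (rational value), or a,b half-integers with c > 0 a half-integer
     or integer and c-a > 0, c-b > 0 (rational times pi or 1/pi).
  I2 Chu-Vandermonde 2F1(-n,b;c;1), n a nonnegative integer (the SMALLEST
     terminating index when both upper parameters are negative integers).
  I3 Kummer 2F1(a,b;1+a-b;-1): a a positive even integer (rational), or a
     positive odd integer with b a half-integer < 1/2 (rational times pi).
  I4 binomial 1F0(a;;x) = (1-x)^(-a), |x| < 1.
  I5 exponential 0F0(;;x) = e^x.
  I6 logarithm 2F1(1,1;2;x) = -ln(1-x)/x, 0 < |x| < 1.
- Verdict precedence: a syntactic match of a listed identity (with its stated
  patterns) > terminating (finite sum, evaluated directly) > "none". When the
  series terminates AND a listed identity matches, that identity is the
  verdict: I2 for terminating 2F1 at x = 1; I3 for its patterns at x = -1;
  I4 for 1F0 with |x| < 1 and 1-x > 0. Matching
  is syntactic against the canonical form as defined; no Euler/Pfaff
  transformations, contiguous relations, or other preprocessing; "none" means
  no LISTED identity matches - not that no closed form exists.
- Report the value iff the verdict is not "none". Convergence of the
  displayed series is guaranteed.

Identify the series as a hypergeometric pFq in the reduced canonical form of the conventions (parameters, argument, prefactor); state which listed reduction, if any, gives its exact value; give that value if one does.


With C = -7/10: the canonical form is 0F0(-; -; 1/4). Verdict: exponential (I5) matches (the 0F0 exponential series at x = 1/4). Hence: (-7/10) * e^(1/4).

Key observation: x = (1/4) and the product of the first k integers (C = -7/10, x = 1/4) is k!.
Adjacent-term ratio: r(k) = (1/4) * 1 / [(k+1)] ; factor over Q: parameters, x = (1/4), and C = -7/10.


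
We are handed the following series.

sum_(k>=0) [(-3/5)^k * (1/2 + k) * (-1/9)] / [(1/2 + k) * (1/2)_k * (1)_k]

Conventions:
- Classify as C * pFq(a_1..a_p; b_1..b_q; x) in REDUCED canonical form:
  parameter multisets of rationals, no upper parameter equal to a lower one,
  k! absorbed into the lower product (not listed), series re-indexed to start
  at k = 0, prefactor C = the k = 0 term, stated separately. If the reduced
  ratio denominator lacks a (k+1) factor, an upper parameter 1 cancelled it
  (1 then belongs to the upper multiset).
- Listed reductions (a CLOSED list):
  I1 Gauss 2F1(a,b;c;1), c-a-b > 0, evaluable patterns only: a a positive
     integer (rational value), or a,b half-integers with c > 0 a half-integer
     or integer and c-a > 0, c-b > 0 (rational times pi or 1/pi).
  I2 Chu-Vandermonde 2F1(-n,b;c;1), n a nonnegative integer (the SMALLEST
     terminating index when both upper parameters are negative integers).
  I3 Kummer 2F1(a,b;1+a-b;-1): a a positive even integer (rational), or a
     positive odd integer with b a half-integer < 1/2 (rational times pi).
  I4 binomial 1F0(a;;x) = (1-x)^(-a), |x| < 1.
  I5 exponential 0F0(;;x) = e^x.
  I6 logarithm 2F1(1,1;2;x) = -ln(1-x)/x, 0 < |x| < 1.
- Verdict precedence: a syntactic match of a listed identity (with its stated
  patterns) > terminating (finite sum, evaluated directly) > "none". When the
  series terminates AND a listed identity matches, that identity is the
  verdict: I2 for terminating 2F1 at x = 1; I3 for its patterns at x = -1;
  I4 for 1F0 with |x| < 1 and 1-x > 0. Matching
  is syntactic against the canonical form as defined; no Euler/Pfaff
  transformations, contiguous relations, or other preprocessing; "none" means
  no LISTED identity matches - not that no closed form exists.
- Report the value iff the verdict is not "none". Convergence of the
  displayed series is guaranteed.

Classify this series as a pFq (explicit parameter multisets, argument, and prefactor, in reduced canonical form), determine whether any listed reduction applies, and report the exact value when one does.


At argument -3/5: a 0F1 with upper {-}, lower {1/2}, scaled by C = -1/9. Verdict: none. A 0F1 with upper {-} fits none of I1-I6 at x = -3/5; the sum runs forever.

Key observation: t_0 being -1/9, k + 1/2 divides numerator and denominator alike; prefactor -1/9 after cancelling.
Ratio: r(k) = (-3/5) * 1 / [(k+1/2) (k+1)] - poly over poly, x = (-3/5) from leading terms; C = -1/9 at k = 0.


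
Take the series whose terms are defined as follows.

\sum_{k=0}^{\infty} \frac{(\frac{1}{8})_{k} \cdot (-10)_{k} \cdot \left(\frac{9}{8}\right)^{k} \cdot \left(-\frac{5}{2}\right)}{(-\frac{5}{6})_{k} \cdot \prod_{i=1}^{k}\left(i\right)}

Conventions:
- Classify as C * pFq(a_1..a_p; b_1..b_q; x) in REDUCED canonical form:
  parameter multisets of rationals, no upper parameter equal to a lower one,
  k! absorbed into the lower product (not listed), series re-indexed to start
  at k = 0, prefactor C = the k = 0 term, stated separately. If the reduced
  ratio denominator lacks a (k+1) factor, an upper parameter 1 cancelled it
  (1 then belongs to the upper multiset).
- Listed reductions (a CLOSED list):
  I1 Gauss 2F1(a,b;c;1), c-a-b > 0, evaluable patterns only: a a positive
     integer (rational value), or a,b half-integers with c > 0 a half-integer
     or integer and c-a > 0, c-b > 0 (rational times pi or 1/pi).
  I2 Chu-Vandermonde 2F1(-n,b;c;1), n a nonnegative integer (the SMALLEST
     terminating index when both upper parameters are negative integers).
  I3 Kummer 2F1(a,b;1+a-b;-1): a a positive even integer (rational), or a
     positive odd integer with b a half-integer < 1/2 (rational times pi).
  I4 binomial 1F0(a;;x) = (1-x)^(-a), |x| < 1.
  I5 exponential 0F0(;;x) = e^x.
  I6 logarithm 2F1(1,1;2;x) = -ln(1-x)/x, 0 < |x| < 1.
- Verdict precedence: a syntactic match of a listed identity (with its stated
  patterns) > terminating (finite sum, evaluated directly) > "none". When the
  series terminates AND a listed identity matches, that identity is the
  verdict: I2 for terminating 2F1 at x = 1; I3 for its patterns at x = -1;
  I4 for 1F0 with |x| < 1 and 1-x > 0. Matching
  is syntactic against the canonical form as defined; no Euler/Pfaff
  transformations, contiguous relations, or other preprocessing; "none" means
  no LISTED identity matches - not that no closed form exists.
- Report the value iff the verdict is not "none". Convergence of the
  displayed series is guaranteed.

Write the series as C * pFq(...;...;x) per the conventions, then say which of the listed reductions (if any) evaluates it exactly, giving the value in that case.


Key step: with t_0 = -\frac{5}{2}, the product of the first k integers (C = -5/2) is k!.
Consecutive-term ratio: r(k) = \frac{9}{8} * (k-10) (k+\frac{1}{8}) / [(k-\frac{5}{6}) (k+1)] - rational; roots negated = parameters, x = \frac{9}{8}, C = -\frac{5}{2}.

Classification (C = -\frac{5}{2}): 2F1 with upper {-10, \frac{1}{8}}, lower {-\frac{5}{6}}, argument x = \frac{9}{8}. Verdict: terminating at k = 10: the factor (-10)_k kills every later term; summing the 11 survivors is exact. Value: -\frac{5172938970787078433885}{10106552693580080611328}.


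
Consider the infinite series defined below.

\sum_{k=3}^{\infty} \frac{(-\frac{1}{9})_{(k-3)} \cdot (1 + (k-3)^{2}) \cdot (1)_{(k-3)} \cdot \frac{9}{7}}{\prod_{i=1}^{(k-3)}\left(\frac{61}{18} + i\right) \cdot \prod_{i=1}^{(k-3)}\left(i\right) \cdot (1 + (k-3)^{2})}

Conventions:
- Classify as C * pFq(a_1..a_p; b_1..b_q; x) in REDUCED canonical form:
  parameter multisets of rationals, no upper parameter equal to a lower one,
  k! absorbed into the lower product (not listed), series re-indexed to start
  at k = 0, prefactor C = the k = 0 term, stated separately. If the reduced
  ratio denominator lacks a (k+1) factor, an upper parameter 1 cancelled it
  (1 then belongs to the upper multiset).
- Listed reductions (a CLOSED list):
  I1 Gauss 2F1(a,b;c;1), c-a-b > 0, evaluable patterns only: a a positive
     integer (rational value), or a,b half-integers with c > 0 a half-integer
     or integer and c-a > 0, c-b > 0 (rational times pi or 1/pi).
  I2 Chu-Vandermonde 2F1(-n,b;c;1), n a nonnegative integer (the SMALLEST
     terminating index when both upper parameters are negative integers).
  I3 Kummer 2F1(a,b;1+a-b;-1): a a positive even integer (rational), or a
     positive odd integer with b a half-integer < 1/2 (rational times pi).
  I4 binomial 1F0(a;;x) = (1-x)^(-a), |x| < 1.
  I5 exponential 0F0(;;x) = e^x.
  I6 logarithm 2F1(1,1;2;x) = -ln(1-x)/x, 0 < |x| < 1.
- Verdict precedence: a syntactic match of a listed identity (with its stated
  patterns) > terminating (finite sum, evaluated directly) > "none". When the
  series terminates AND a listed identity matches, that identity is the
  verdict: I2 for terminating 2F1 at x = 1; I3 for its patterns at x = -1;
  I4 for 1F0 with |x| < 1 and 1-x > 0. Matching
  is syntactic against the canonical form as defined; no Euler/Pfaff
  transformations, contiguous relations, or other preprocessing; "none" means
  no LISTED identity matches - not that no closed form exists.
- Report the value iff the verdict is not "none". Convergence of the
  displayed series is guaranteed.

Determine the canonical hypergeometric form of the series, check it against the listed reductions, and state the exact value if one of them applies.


x = 1 here; the reduced form reads 2F1, upper {-\frac{1}{9}, 1}, lower {\frac{79}{18}}, C = \frac{9}{7}. Verdict: this is the Gauss summation I1 (x = 1: the Gamma ratio telescopes since c-a-b = 7/2 > 0 and a = 1 in Z>0). Value: \frac{61}{49}.

The tell: from the first term \frac{9}{7}: the product of the first k integers (C = 9/7, x = 1) is k!.
Step ratio: r(k) = 1 * (k-\frac{1}{9}) (k+1) / [(k+\frac{79}{18}) (k+1)] - rational in k, leading ratio 1; with t_0 = \frac{9}{7}, classification follows.


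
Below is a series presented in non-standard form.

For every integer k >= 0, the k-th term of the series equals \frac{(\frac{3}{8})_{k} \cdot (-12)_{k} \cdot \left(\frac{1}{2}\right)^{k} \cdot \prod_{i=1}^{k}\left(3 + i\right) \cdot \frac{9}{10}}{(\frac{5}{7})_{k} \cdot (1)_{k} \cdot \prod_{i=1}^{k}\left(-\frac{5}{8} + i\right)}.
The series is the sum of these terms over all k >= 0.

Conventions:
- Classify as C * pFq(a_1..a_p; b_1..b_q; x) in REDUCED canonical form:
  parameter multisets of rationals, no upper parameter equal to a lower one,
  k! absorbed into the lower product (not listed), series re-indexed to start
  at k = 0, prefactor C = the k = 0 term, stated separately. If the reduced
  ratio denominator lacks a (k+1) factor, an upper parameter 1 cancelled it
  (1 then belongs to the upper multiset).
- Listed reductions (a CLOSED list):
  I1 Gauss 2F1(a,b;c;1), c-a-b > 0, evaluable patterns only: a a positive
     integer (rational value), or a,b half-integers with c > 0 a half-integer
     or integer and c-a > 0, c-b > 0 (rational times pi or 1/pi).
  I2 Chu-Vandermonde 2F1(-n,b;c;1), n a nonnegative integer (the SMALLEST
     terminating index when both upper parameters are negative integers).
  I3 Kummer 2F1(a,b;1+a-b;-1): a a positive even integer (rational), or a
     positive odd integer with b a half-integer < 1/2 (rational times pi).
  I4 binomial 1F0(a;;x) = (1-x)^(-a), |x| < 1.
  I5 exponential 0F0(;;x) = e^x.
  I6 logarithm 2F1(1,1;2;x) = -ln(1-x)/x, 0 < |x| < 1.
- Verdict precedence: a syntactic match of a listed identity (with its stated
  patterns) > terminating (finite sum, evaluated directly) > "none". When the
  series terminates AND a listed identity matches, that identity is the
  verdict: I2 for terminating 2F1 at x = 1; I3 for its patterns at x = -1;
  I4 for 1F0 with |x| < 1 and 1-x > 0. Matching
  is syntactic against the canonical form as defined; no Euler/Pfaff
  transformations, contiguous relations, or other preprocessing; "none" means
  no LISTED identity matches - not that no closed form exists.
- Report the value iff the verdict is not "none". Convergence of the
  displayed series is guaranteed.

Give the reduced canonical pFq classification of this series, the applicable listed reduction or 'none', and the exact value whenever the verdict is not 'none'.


Classification (C = \frac{9}{10}): 2F1 with upper {-12, 4}, lower {\frac{5}{7}}, argument x = \frac{1}{2}. Verdict: terminating. With -12 upstairs the series is a 13-term polynomial sum; evaluated term by term. Sum: -\frac{15238745509893}{505425769472000}.

The tell: t_0 = \frac{9}{10} here, and the parameter 3/8 appears in both the upper and lower lists and cancels.
Step ratio: r(k) = \frac{1}{2} * (k-12) (k+4) / [(k+\frac{5}{7}) (k+1)] ; factor over Q: parameters, x = \frac{1}{2}, and C = \frac{9}{10}.


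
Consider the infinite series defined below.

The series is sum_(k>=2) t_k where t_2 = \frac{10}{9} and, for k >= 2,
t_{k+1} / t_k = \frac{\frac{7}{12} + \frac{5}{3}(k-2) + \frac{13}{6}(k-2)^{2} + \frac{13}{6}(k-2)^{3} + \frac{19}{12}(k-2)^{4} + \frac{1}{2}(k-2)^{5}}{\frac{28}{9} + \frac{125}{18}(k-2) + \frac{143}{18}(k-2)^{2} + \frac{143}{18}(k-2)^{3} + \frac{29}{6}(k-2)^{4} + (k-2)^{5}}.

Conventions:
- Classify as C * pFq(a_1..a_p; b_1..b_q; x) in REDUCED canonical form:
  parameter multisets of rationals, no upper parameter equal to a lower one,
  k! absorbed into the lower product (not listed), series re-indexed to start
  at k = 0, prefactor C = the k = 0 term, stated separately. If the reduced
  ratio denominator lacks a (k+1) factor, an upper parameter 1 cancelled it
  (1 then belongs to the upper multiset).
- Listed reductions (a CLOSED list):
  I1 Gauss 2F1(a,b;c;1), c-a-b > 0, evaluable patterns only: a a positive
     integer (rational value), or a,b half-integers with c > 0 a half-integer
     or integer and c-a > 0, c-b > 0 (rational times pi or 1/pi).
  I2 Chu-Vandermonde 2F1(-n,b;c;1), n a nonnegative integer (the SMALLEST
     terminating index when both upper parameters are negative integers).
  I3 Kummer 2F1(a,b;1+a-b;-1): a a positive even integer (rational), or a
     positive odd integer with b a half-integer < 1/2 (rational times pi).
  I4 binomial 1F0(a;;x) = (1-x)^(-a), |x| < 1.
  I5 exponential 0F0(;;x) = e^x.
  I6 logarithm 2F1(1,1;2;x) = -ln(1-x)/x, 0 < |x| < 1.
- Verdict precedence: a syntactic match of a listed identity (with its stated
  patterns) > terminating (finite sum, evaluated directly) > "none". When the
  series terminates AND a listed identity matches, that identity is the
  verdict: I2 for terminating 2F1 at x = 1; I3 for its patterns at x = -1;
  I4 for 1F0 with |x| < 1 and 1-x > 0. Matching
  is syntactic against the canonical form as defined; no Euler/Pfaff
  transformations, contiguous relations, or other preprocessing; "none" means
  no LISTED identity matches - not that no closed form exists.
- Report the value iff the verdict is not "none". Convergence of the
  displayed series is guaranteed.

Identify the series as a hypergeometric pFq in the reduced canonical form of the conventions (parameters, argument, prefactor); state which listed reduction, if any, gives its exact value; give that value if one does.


Canonical form: C = \frac{10}{9} times 2F1 with upper {1, 1}, lower {\frac{8}{3}}, x = \frac{1}{2}. Verdict: none - this 2F1 at x = \frac{1}{2} matches no listed pattern, and upper {1, 1} holds no stopper.

First insight: from the first term \frac{10}{9}: roots of the ratio polynomials (prefactor 10/9) are the negated parameters.
Step ratio: r(k) = \frac{1}{2} * (k+1) (k+1) / [(k+\frac{8}{3}) (k+1)] - rational in k. x = \frac{1}{2}; t_0 = \frac{10}{9}; negate the roots.


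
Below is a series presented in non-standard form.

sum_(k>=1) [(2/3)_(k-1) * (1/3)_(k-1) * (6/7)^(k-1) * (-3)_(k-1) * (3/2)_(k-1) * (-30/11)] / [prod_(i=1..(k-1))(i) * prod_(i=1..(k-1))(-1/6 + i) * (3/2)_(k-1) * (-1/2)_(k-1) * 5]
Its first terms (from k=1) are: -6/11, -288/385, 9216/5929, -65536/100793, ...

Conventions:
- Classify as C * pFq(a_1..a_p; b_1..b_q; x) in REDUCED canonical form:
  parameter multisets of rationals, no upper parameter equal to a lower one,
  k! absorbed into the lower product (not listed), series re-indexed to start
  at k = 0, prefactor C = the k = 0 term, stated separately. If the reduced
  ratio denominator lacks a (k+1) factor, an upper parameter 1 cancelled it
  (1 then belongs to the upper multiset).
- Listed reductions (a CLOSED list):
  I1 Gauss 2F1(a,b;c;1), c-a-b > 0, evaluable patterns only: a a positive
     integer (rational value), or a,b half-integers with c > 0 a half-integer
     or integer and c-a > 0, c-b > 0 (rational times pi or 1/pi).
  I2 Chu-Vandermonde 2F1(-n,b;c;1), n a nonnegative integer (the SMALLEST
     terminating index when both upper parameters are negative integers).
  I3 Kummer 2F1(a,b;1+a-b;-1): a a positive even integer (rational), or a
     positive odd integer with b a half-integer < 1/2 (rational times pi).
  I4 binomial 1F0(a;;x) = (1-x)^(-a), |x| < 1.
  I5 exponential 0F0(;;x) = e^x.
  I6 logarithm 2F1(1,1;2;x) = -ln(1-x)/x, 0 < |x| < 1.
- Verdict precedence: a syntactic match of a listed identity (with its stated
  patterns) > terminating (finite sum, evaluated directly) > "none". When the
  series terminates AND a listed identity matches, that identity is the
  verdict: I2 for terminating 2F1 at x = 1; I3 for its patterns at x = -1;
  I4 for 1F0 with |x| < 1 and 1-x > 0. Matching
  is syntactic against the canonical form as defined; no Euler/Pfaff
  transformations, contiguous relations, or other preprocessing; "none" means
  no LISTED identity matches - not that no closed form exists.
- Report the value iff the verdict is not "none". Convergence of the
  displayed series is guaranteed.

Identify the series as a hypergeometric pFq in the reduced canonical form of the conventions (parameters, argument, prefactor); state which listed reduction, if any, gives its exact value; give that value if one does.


With C = -6/11: the canonical form is 3F2(-3, 1/3, 2/3; -1/2, 5/6; 6/7). Verdict: terminating (-3 upstairs). 4 nonzero terms in all; added directly. Hence: -196202/503965.

Key step: t_0 = -6/11 here, and the constant factors (C = -6/11, x = 6/7) combine into one prefactor.
Adjacent-term ratio: r(k) = (6/7) * (k-3) (k+1/3) (k+2/3) / [(k-1/2) (k+5/6) (k+1)] - rational; roots negated = parameters, x = (6/7), C = -6/11.


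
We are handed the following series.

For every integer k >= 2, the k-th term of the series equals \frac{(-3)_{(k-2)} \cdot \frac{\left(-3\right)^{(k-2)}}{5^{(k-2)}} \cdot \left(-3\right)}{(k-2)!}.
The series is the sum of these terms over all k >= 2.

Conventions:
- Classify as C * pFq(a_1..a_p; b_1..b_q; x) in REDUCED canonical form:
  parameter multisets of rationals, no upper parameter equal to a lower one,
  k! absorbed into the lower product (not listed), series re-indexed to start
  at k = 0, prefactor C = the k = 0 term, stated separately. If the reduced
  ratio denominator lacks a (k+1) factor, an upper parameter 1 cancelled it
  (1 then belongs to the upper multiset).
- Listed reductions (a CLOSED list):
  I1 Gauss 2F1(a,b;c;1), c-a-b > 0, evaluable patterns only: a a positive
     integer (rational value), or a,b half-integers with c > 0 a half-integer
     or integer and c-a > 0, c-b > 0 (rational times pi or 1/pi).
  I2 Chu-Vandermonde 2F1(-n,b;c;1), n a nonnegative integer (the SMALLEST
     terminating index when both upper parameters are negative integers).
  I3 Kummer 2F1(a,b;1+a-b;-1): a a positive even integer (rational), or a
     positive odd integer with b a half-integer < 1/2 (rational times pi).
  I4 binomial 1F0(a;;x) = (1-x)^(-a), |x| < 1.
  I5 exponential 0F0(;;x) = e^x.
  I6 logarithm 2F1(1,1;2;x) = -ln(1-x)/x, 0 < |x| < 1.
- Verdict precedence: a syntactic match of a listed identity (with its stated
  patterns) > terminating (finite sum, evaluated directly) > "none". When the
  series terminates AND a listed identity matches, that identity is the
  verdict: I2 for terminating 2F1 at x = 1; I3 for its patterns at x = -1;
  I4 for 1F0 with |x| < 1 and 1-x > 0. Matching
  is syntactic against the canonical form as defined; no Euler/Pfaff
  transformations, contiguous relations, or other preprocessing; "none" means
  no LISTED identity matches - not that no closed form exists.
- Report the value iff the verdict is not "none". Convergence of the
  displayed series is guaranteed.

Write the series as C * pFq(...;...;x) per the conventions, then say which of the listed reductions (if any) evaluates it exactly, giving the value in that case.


x = -\frac{3}{5} here; the reduced form reads 1F0, upper {-3}, lower {-}, C = -3. Verdict: the I4 binomial reduction fires (the 1F0 binomial series: exponent 3, x = -\frac{3}{5}). Sum: -\frac{1536}{125}.

Structural cue: t_0 = -3 here, and the two geometric factors (C = -3) combine into one argument.
Adjacent-term ratio: r(k) = -\frac{3}{5} * (k-3) / [(k+1)] - rational in k, leading ratio -\frac{3}{5}; with t_0 = -3, classification follows.


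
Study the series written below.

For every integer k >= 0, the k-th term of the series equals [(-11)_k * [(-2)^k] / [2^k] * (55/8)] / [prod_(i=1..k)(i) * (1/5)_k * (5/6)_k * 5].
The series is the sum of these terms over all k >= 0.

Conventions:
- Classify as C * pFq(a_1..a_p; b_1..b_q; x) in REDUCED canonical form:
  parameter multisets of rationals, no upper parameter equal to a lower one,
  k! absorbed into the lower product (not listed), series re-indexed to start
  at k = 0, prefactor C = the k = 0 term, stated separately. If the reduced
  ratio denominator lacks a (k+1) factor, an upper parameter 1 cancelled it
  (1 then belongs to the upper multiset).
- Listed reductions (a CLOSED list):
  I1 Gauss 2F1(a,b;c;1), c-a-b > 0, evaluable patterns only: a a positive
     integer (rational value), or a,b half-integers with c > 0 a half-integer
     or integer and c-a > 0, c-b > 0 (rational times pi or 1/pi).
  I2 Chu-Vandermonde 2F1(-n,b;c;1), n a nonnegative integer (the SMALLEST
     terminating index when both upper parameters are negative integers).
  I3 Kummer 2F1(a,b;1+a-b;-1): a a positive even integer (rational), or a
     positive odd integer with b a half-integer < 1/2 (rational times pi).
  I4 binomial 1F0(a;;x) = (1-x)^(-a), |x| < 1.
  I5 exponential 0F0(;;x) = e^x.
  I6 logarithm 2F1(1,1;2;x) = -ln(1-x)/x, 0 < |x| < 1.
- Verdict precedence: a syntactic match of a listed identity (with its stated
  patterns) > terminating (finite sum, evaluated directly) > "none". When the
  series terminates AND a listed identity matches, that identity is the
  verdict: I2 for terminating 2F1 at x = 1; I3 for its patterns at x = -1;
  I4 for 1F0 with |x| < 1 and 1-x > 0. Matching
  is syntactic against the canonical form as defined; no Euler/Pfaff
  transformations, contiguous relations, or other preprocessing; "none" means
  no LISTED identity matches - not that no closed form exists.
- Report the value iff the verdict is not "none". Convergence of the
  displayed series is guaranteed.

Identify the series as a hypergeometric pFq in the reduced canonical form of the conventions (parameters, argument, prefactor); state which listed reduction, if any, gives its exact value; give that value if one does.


Key step: from the first term 11/8: the constant factors (C = 11/8, x = -1) combine into one prefactor.
Adjacent-term ratio: r(k) = (-1) * (k-11) / [(k+1/5) (k+5/6) (k+1)] - poly over poly, x = (-1) from leading terms; C = 11/8 at k = 0.

Prefactor 11/8, argument -1: 1F2 with upper {-11} over lower {1/5, 5/6}. Verdict: terminating - upper parameter -11 makes this a finite sum (last index 11), evaluated exactly. Sum: 10268261954338126890494347/24744125855060316352648.


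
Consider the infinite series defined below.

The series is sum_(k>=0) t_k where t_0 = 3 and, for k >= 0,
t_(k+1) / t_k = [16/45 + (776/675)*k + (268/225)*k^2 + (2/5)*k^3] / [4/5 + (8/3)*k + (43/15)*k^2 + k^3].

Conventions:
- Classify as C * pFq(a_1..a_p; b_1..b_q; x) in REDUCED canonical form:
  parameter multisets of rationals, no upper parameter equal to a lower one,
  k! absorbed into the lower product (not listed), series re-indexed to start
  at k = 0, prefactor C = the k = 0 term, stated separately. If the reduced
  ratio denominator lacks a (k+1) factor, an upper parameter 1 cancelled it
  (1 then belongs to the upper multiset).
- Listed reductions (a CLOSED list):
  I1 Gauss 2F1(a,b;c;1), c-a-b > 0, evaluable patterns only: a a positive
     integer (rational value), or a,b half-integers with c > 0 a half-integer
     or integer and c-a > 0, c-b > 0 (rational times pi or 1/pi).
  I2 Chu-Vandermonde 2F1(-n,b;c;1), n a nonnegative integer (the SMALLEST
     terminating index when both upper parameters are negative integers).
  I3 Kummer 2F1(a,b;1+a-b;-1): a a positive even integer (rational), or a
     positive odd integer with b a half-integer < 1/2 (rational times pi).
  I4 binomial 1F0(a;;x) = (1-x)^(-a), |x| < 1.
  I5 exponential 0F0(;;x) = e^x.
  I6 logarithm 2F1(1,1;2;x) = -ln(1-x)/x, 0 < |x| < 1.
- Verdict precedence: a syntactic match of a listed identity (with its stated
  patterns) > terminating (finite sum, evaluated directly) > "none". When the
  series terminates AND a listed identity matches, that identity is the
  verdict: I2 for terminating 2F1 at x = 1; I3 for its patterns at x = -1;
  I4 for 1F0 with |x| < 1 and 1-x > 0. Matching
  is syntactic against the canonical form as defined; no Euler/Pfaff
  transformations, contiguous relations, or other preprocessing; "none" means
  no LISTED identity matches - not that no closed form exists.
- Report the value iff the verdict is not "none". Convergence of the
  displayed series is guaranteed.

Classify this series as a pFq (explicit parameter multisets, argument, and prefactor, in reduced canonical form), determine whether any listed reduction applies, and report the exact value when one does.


Key step: t_0 being 3, cancel k + 2/3 from the displayed ratio first; then C = 3.
Consecutive-term ratio: r(k) = (2/5) * (k+10/9) / [(k+1)] - rational in k, leading ratio (2/5); with t_0 = 3, classification follows.

This is 3 * 1F0(10/9; -; 2/5) in reduced canonical form. Verdict: the I4 binomial reduction fires (the 1F0 binomial series: exponent -10/9, x = 2/5). Value: 3 * (3/5)^(-10/9).


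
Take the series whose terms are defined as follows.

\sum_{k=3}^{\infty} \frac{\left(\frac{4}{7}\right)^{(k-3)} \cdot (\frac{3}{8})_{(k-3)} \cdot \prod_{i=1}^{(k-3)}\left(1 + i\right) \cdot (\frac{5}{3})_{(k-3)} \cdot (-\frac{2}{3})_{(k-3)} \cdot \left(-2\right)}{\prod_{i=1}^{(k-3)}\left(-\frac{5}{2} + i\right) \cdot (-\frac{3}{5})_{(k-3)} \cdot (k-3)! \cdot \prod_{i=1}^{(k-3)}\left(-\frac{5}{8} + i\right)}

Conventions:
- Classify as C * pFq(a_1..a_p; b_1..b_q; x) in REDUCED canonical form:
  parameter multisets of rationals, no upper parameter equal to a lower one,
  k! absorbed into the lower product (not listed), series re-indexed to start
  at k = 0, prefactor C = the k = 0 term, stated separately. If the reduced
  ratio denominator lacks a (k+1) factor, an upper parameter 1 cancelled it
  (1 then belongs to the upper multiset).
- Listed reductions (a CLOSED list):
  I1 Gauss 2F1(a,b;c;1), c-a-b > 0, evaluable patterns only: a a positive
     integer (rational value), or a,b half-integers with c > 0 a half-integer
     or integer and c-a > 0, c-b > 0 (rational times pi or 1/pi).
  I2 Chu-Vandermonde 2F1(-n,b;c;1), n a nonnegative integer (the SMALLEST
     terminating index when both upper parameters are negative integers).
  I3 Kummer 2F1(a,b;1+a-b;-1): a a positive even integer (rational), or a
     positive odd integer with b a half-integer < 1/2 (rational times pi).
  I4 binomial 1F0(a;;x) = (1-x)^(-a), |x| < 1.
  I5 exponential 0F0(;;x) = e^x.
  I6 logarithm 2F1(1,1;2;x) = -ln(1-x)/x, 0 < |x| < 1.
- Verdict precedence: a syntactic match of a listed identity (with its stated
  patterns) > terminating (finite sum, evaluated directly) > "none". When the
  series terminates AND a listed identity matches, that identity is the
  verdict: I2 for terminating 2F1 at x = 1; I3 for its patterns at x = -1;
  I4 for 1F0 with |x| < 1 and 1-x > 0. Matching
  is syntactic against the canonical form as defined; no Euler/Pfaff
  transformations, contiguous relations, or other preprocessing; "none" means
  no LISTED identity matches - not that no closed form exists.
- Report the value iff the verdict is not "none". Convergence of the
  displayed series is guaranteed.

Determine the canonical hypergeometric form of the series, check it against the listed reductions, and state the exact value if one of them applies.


This is -2 * 3F2(-\frac{2}{3}, \frac{5}{3}, 2; -\frac{3}{2}, -\frac{3}{5}; \frac{4}{7}) in reduced canonical form. Verdict: none. Every listed pattern misses the 3F2 form at \frac{4}{7}, upper {-\frac{2}{3}, \frac{5}{3}, 2}.

Key step: with t_0 = -2, the running product (prefactor -2) telescopes to a rising factorial.
Ratio: r(k) = \frac{4}{7} * (k-\frac{2}{3}) (k+\frac{5}{3}) (k+2) / [(k-\frac{3}{2}) (k-\frac{3}{5}) (k+1)] - rational in k, leading ratio \frac{4}{7}; with t_0 = -2, classification follows.
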